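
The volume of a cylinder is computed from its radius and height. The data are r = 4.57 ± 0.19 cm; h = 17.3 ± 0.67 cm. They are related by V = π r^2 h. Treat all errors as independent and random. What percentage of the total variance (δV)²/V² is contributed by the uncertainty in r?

(δV/V)² = (2·δr/r)² + (1·δh/h)²
  r term: (2×0.0416)² = 0.00691
  h term: (1×0.0387)² = 0.00150
Total = 0.00841. Share from r = 0.00691/0.00841 = 0.822.

82.2%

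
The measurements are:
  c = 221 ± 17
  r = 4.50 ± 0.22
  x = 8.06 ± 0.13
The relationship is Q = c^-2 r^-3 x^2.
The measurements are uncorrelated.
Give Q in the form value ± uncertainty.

Since Q is a product/quotient, work with relative uncertainties:
  (-2·δc/c)² = (-2×0.0769)² = 0.0237;  (-3·δr/r)² = (-3×0.0489)² = 0.0215;  (2·δx/x)² = (2×0.0161)² = 0.00104
δQ/Q = √(0.0462) = 0.215
Q = 1.46e-05, so δQ = 0.215 × 1.46e-05 = 3.14e-06.

(1.46 ± 0.314) × 10^-5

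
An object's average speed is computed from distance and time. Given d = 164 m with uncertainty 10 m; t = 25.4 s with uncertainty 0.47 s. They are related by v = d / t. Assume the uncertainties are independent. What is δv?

For a monomial v ∝ d, t^-1, fractional errors add in quadrature:
  (1·δd/d)² = (1×0.0610)² = 0.00372;  (-1·δt/t)² = (-1×0.0185)² = 0.000342
δv/v = √(0.00406) = 0.0637
v = 6.46 m/s, so δv = 0.0637 × 6.46 = 0.411 m/s.

0.411 m/s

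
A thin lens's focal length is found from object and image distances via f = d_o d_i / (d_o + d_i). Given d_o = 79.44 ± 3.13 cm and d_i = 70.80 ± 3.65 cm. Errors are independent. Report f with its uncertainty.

37.44 ± 1.23 cm

∂f/∂d_o = (d_i/(d_o+d_i))² = 0.222;  ∂f/∂d_i = (d_o/(d_o+d_i))² = 0.280
δf = √((∂f/∂d_o · δd_o)² + (∂f/∂d_i · δd_i)²) = √(0.483 + 1.04) = 1.23 cm
f = 37.44 cm.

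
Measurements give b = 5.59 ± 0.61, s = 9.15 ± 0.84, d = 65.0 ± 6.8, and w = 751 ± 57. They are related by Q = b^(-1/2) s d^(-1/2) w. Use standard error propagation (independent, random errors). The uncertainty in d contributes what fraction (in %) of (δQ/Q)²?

13.7%

(δQ/Q)² = (−½·δb/b)² + (1·δs/s)² + (−½·δd/d)² + (1·δw/w)²
  b term: (-0.5×0.109)² = 0.00298
  s term: (1×0.0918)² = 0.00843
  d term: (-0.5×0.105)² = 0.00274
  w term: (1×0.0759)² = 0.00576
Total = 0.0199. Share from d = 0.00274/0.0199 = 0.137.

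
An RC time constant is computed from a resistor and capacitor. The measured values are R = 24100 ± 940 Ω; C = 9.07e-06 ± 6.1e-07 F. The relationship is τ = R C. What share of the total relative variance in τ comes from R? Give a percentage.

(δτ/τ)² = (1·δR/R)² + (1·δC/C)²
  R term: (1×0.0390)² = 0.00152
  C term: (1×0.0673)² = 0.00452
Total = 0.00604. Share from R = 0.00152/0.00604 = 0.252.

25.2%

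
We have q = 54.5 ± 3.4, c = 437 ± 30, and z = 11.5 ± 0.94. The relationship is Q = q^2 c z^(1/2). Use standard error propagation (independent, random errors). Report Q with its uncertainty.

(4.40 ± 0.652) × 10^6

Each factor contributes (exponent × relative error)² to (δQ/Q)²:
  (2·δq/q)² = (2×0.0624)² = 0.0156;  (1·δc/c)² = (1×0.0686)² = 0.00471;  (½·δz/z)² = (0.5×0.0817)² = 0.00167
δQ/Q = √(0.0220) = 0.148
Q = 4.4e+06, so δQ = 0.148 × 4.4e+06 = 6.52e+05.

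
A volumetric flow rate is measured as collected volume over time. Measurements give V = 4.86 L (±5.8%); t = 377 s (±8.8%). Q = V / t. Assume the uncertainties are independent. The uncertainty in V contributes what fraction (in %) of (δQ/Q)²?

30.3%

(δQ/Q)² = (1·δV/V)² + (-1·δt/t)²
  V term: (1×0.0580)² = 0.00336
  t term: (-1×0.0880)² = 0.00774
Total = 0.0111. Share from V = 0.00336/0.0111 = 0.303.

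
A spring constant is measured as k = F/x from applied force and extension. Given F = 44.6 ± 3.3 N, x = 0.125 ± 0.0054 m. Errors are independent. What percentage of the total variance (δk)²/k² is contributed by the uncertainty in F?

74.6%

(δk/k)² = (1·δF/F)² + (-1·δx/x)²
  F term: (1×0.0740)² = 0.00547
  x term: (-1×0.0432)² = 0.00187
Total = 0.00734. Share from F = 0.00547/0.00734 = 0.746.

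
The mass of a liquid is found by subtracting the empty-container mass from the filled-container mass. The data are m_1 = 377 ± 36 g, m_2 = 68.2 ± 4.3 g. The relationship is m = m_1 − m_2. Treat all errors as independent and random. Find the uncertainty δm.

36.3 g

Each term contributes (cᵢ δxᵢ)² to (δm)²:
  (δm_1)² = 1300;  (δm_2)² = 18.5
δm = √(1310) = 36.3 g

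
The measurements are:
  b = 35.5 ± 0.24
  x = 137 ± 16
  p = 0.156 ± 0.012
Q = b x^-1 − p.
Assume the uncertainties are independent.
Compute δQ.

0.0326

Let w = b·x^-1 = 0.259. δw/w = √((1·δb/b)² + (-1·δx/x)²) = √(4.57e-05 + 0.0136) = 0.117, so δw = 0.0303.
Q = w − p: δQ = √(δw² + δp²) = √(0.000919 + 0.000144) = 0.0326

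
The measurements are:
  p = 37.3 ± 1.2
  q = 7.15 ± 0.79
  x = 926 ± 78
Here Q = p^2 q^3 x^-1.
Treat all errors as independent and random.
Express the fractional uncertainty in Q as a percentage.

34.8%

Since Q is a product/quotient, work with relative uncertainties:
  (2·δp/p)² = (2×0.0322)² = 0.00414;  (3·δq/q)² = (3×0.110)² = 0.110;  (-1·δx/x)² = (-1×0.0842)² = 0.00710
δQ/Q = √(0.121) = 0.348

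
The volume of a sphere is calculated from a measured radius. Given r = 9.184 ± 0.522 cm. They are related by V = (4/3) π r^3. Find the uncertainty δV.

For a monomial V ∝ r^3, fractional errors add in quadrature:
  (3·δr/r)² = (3×0.0568)² = 0.0291
δV/V = √(0.0291) = 0.171
V = 3245 cm^3, so δV = 0.171 × 3245 = 553 cm^3.

553 cm^3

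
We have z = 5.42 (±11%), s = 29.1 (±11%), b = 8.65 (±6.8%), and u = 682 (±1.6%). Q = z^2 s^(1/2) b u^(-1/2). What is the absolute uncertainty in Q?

12.4

Since Q is a product/quotient, work with relative uncertainties:
  (2·δz/z)² = (2×0.110)² = 0.0484;  (½·δs/s)² = (0.5×0.110)² = 0.00302;  (1·δb/b)² = (1×0.0680)² = 0.00462;  (−½·δu/u)² = (-0.5×0.0160)² = 6.4e-05
δQ/Q = √(0.0561) = 0.237
Q = 52.5, so δQ = 0.237 × 52.5 = 12.4.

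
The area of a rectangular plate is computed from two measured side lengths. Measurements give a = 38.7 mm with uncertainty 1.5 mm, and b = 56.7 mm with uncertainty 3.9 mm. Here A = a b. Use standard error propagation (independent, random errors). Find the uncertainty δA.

173 mm^2

For a monomial A ∝ a, b, fractional errors add in quadrature:
  (1·δa/a)² = (1×0.0388)² = 0.00150;  (1·δb/b)² = (1×0.0688)² = 0.00473
δA/A = √(0.00623) = 0.0790
A = 2190 mm^2, so δA = 0.0790 × 2190 = 173 mm^2.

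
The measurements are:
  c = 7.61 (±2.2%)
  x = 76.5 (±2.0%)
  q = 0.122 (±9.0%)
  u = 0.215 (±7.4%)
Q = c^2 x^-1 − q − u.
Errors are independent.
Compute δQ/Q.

0.0985

Let p = c^2·x^-1 = 0.757. δp/p = √((2·δc/c)² + (-1·δx/x)²) = √(0.00194 + 0.000400) = 0.0483, so δp = 0.0366.
Q = p − q − u: δQ = √(δp² + δq² + δu²) = √(0.00134 + 0.000121 + 0.000253) = 0.0414
Q = 0.420, so δQ/Q = 0.0414/0.420 = 0.0985.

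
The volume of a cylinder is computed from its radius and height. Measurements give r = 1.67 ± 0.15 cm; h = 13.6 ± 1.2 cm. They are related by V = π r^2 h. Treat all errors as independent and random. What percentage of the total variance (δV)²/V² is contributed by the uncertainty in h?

19.4%

(δV/V)² = (2·δr/r)² + (1·δh/h)²
  r term: (2×0.0898)² = 0.0323
  h term: (1×0.0882)² = 0.00779
Total = 0.0401. Share from h = 0.00779/0.0401 = 0.194.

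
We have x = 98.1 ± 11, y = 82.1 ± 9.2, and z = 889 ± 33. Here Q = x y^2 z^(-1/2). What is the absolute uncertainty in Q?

5570

For a monomial Q ∝ x, y^2, z^(-1/2), fractional errors add in quadrature:
  (1·δx/x)² = (1×0.112)² = 0.0126;  (2·δy/y)² = (2×0.112)² = 0.0502;  (−½·δz/z)² = (-0.5×0.0371)² = 0.000344
δQ/Q = √(0.0631) = 0.251
Q = 22200, so δQ = 0.251 × 22200 = 5570.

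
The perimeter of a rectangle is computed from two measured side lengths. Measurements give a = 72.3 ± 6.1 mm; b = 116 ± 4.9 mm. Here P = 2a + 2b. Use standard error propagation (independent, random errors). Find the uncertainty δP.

For a sum/difference, combine absolute errors in quadrature:
  (2·δa)² = 149;  (2·δb)² = 96.0
δP = √(245) = 15.6 mm

15.6 mm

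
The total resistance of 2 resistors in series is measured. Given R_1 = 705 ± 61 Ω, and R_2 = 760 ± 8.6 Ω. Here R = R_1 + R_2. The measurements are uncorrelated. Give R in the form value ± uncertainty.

1460 ± 61.6 Ω

Absolute uncertainties add in quadrature for a linear combination:
  (δR_1)² = 3720;  (δR_2)² = 74.0
δR = √(3790) = 61.6 Ω
R = 1460 Ω.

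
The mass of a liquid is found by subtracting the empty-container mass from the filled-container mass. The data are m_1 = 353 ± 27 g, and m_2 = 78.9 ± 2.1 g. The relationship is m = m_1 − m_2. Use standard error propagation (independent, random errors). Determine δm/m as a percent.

Absolute uncertainties add in quadrature for a linear combination:
  (δm_1)² = 729;  (δm_2)² = 4.41
δm = √(733) = 27.1 g
m = 274 g, so δm/m = 27.1/274 = 0.0988.

9.88%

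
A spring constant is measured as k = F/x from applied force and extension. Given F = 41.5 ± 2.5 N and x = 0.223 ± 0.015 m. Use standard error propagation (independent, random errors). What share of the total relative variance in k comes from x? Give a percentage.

(δk/k)² = (1·δF/F)² + (-1·δx/x)²
  F term: (1×0.0602)² = 0.00363
  x term: (-1×0.0673)² = 0.00452
Total = 0.00815. Share from x = 0.00452/0.00815 = 0.555.

55.5%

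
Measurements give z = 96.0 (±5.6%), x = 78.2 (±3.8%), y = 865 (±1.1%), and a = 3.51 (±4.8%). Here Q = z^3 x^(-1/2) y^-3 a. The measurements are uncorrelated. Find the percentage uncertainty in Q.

Since Q is a product/quotient, work with relative uncertainties:
  (3·δz/z)² = (3×0.0560)² = 0.0282;  (−½·δx/x)² = (-0.5×0.0380)² = 0.000361;  (-3·δy/y)² = (-3×0.0110)² = 0.00109;  (1·δa/a)² = (1×0.0480)² = 0.00230
δQ/Q = √(0.0320) = 0.179

17.9%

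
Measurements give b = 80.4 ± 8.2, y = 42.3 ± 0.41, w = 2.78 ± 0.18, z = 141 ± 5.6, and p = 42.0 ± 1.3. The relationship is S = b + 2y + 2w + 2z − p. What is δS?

For a sum/difference, combine absolute errors in quadrature:
  (δb)² = 67.2;  (2·δy)² = 0.672;  (2·δw)² = 0.130;  (2·δz)² = 125;  (δp)² = 1.69
δS = √(195) = 14.0

14.0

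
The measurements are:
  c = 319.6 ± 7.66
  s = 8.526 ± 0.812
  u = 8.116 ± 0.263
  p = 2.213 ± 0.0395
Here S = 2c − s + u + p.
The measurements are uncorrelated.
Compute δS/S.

0.0239

For a sum/difference, combine absolute errors in quadrature:
  (2·δc)² = 235;  (δs)² = 0.659;  (δu)² = 0.0692;  (δp)² = 0.00156
δS = √(235) = 15.3
S = 641.0, so δS/S = 15.3/641.0 = 0.0239.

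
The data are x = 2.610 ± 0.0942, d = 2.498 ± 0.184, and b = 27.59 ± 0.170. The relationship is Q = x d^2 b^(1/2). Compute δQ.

13.0

Q is a product of powers, so relative uncertainties combine in quadrature:
  (1·δx/x)² = (1×0.0361)² = 0.00130;  (2·δd/d)² = (2×0.0737)² = 0.0217;  (½·δb/b)² = (0.5×0.00616)² = 9.49e-06
δQ/Q = √(0.0230) = 0.152
Q = 85.55, so δQ = 0.152 × 85.55 = 13.0.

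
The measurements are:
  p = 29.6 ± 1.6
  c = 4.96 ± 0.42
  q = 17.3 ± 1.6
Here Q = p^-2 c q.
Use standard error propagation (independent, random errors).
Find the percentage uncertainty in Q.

16.6%

Since Q is a product/quotient, work with relative uncertainties:
  (-2·δp/p)² = (-2×0.0541)² = 0.0117;  (1·δc/c)² = (1×0.0847)² = 0.00717;  (1·δq/q)² = (1×0.0925)² = 0.00855
δQ/Q = √(0.0274) = 0.166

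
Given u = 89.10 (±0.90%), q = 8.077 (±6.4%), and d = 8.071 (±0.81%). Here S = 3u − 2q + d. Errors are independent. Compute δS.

2.62

S is a linear combination, so absolute uncertainties add in quadrature:
  (3·δu)² = 5.79;  (2·δq)² = 1.07;  (δd)² = 0.00427
δS = √(6.86) = 2.62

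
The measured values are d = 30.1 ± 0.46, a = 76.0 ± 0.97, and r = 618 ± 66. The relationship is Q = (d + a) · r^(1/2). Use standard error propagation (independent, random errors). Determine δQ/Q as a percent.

5.43%

Let u = d + a = 106. δu = √(δd² + δa²) = √(0.212 + 0.941) = 1.07, so δu/u = 0.0101.
Q is then a monomial in u, r:
δQ/Q = √((δu/u)² + (½·δr/r)²) = √(0.000102 + 0.00285) = 0.0543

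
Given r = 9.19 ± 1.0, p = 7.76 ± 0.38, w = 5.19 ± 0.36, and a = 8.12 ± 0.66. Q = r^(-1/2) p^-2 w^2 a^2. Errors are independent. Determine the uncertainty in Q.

2.35

Q is a product of powers, so relative uncertainties combine in quadrature:
  (−½·δr/r)² = (-0.5×0.109)² = 0.00296;  (-2·δp/p)² = (-2×0.0490)² = 0.00959;  (2·δw/w)² = (2×0.0694)² = 0.0192;  (2·δa/a)² = (2×0.0813)² = 0.0264
δQ/Q = √(0.0582) = 0.241
Q = 9.73, so δQ = 0.241 × 9.73 = 2.35.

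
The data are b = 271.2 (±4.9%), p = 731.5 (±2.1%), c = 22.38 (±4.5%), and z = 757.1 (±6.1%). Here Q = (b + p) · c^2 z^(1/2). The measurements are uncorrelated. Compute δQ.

1.34e+06

Let u = b + p = 1003. δu = √(δb² + δp²) = √(177 + 236) = 20.3, so δu/u = 0.0203.
Q is then a monomial in u, c, z:
δQ/Q = √((δu/u)² + (2·δc/c)² + (½·δz/z)²) = √(0.000410 + 0.00810 + 0.000930) = 0.0972
Q = 1.382e+07, so δQ = 0.0972 × 1.382e+07 = 1.34e+06.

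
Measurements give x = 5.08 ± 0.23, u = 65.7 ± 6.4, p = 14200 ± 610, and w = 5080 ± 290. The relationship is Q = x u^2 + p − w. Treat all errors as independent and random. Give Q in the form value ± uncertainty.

31000 ± 4440

Let h = x·u^2 = 21900. δh/h = √((1·δx/x)² + (2·δu/u)²) = √(0.00205 + 0.0380) = 0.200, so δh = 4390.
Q = h + p − w: δQ = √(δh² + δp² + δw²) = √(1.92e+07 + 3.72e+05 + 84100) = 4440
Q = 31000.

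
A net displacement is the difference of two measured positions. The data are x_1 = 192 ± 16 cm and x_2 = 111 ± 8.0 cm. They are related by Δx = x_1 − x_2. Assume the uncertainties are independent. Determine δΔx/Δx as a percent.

22.1%

For a sum/difference, combine absolute errors in quadrature:
  (δx_1)² = 256;  (δx_2)² = 64.0
δΔx = √(320) = 17.9 cm
Δx = 81.0 cm, so δΔx/Δx = 17.9/81.0 = 0.221.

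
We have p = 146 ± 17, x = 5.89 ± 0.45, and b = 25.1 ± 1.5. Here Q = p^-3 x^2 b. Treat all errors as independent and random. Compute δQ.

0.000108

Relative error in a monomial: (δQ/Q)² = Σ (nᵢ · δxᵢ/xᵢ)².
  (-3·δp/p)² = (-3×0.116)² = 0.122;  (2·δx/x)² = (2×0.0764)² = 0.0233;  (1·δb/b)² = (1×0.0598)² = 0.00357
δQ/Q = √(0.149) = 0.386
Q = 0.000280, so δQ = 0.386 × 0.000280 = 0.000108.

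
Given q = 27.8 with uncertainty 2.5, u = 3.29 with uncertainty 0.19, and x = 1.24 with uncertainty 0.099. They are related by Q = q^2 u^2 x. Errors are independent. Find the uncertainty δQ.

Each factor contributes (exponent × relative error)² to (δQ/Q)²:
  (2·δq/q)² = (2×0.0899)² = 0.0323;  (2·δu/u)² = (2×0.0578)² = 0.0133;  (1·δx/x)² = (1×0.0798)² = 0.00637
δQ/Q = √(0.0521) = 0.228
Q = 10400, so δQ = 0.228 × 10400 = 2370.

2370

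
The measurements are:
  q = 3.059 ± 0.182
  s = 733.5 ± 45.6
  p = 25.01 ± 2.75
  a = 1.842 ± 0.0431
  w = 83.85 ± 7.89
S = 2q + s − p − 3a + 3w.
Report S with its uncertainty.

960.6 ± 51.5

Sums and differences: (δS)² = Σ (cᵢ δxᵢ)².
  (2·δq)² = 0.132;  (δs)² = 2080;  (δp)² = 7.56;  (3·δa)² = 0.0167;  (3·δw)² = 560
δS = √(2650) = 51.5
S = 960.6.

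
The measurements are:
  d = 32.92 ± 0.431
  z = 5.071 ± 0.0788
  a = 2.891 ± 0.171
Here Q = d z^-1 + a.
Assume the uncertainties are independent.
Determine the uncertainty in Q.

Let p = d·z^-1 = 6.492. δp/p = √((1·δd/d)² + (-1·δz/z)²) = √(0.000171 + 0.000241) = 0.0203, so δp = 0.132.
Q = p + a: δQ = √(δp² + δa²) = √(0.0174 + 0.0292) = 0.216

0.216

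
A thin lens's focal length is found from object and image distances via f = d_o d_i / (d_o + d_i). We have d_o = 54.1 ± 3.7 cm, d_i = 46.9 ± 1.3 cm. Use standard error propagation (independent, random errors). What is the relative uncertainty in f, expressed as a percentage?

3.51%

∂f/∂d_o = (d_i/(d_o+d_i))² = 0.216;  ∂f/∂d_i = (d_o/(d_o+d_i))² = 0.287
δf = √((∂f/∂d_o · δd_o)² + (∂f/∂d_i · δd_i)²) = √(0.637 + 0.139) = 0.881 cm
f = 25.1 cm, so δf/f = 0.881/25.1 = 0.0351.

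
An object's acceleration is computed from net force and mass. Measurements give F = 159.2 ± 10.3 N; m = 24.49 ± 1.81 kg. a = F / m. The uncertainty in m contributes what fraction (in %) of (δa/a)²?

56.6%

(δa/a)² = (1·δF/F)² + (-1·δm/m)²
  F term: (1×0.0647)² = 0.00419
  m term: (-1×0.0739)² = 0.00546
Total = 0.00965. Share from m = 0.00546/0.00965 = 0.566.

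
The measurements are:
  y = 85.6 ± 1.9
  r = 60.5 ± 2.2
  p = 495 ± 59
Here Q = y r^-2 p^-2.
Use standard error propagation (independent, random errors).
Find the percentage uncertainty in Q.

Q is a product of powers, so relative uncertainties combine in quadrature:
  (1·δy/y)² = (1×0.0222)² = 0.000493;  (-2·δr/r)² = (-2×0.0364)² = 0.00529;  (-2·δp/p)² = (-2×0.119)² = 0.0568
δQ/Q = √(0.0626) = 0.250

25.0%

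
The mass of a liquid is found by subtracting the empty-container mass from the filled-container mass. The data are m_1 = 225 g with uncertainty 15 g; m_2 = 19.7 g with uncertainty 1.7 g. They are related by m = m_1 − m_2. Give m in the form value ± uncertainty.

205 ± 15.1 g

m is a linear combination, so absolute uncertainties add in quadrature:
  (δm_1)² = 225;  (δm_2)² = 2.89
δm = √(228) = 15.1 g
m = 205 g.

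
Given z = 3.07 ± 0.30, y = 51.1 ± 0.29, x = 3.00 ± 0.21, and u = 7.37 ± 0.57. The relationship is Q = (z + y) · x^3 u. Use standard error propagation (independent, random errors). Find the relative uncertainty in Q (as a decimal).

0.224

Let w = z + y = 54.2. δw = √(δz² + δy²) = √(0.0900 + 0.0841) = 0.417, so δw/w = 0.00770.
Q is then a monomial in w, x, u:
δQ/Q = √((δw/w)² + (3·δx/x)² + (1·δu/u)²) = √(5.93e-05 + 0.0441 + 0.00598) = 0.224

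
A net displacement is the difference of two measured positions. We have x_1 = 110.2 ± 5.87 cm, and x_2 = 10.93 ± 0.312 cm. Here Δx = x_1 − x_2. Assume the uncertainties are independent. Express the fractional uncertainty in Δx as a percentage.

5.92%

Sums and differences: (δΔx)² = Σ (cᵢ δxᵢ)².
  (δx_1)² = 34.5;  (δx_2)² = 0.0973
δΔx = √(34.6) = 5.88 cm
Δx = 99.27 cm, so δΔx/Δx = 5.88/99.27 = 0.0592.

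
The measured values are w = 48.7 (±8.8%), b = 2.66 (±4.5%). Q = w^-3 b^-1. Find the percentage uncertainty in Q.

Relative error in a monomial: (δQ/Q)² = Σ (nᵢ · δxᵢ/xᵢ)².
  (-3·δw/w)² = (-3×0.0880)² = 0.0697;  (-1·δb/b)² = (-1×0.0450)² = 0.00202
δQ/Q = √(0.0717) = 0.268

26.8%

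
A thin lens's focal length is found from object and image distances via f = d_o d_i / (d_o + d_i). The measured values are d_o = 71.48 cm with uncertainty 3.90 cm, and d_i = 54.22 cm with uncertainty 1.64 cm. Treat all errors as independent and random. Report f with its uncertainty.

30.83 ± 0.899 cm

∂f/∂d_o = (d_i/(d_o+d_i))² = 0.186;  ∂f/∂d_i = (d_o/(d_o+d_i))² = 0.323
δf = √((∂f/∂d_o · δd_o)² + (∂f/∂d_i · δd_i)²) = √(0.527 + 0.281) = 0.899 cm
f = 30.83 cm.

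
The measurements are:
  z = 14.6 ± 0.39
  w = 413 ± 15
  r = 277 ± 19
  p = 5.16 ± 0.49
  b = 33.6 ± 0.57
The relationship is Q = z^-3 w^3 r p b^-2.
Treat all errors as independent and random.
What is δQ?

For a monomial Q ∝ z^-3, w^3, r, p, b^-2, fractional errors add in quadrature:
  (-3·δz/z)² = (-3×0.0267)² = 0.00642;  (3·δw/w)² = (3×0.0363)² = 0.0119;  (1·δr/r)² = (1×0.0686)² = 0.00470;  (1·δp/p)² = (1×0.0950)² = 0.00902;  (-2·δb/b)² = (-2×0.0170)² = 0.00115
δQ/Q = √(0.0332) = 0.182
Q = 28700, so δQ = 0.182 × 28700 = 5220.

5220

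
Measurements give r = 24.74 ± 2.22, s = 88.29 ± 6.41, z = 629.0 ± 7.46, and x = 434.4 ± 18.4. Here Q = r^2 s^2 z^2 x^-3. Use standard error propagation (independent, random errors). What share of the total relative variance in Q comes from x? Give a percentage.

23.1%

(δQ/Q)² = (2·δr/r)² + (2·δs/s)² + (2·δz/z)² + (-3·δx/x)²
  r term: (2×0.0897)² = 0.0322
  s term: (2×0.0726)² = 0.0211
  z term: (2×0.0119)² = 0.000563
  x term: (-3×0.0424)² = 0.0161
Total = 0.0700. Share from x = 0.0161/0.0700 = 0.231.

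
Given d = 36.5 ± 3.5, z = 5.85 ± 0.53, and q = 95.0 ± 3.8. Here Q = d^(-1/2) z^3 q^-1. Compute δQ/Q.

0.279

Each factor contributes (exponent × relative error)² to (δQ/Q)²:
  (−½·δd/d)² = (-0.5×0.0959)² = 0.00230;  (3·δz/z)² = (3×0.0906)² = 0.0739;  (-1·δq/q)² = (-1×0.0400)² = 0.00160
δQ/Q = √(0.0778) = 0.279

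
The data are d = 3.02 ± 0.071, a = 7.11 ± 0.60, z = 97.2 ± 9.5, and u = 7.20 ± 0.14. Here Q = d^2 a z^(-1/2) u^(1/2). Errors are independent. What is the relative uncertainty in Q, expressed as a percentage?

Q is a product of powers, so relative uncertainties combine in quadrature:
  (2·δd/d)² = (2×0.0235)² = 0.00221;  (1·δa/a)² = (1×0.0844)² = 0.00712;  (−½·δz/z)² = (-0.5×0.0977)² = 0.00239;  (½·δu/u)² = (0.5×0.0194)² = 9.45e-05
δQ/Q = √(0.0118) = 0.109

10.9%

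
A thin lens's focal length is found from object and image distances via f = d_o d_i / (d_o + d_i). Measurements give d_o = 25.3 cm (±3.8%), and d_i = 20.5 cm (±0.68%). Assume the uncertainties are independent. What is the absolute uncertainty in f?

0.197 cm

∂f/∂d_o = (d_i/(d_o+d_i))² = 0.200;  ∂f/∂d_i = (d_o/(d_o+d_i))² = 0.305
δf = √((∂f/∂d_o · δd_o)² + (∂f/∂d_i · δd_i)²) = √(0.0371 + 0.00181) = 0.197 cm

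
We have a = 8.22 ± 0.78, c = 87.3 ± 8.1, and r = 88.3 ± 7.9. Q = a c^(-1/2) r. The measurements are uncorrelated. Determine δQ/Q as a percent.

Since Q is a product/quotient, work with relative uncertainties:
  (1·δa/a)² = (1×0.0949)² = 0.00900;  (−½·δc/c)² = (-0.5×0.0928)² = 0.00215;  (1·δr/r)² = (1×0.0895)² = 0.00800
δQ/Q = √(0.0192) = 0.138

13.8%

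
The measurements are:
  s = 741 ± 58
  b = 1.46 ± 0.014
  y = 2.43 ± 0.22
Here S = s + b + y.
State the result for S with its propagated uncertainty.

745 ± 58.0

For a sum/difference, combine absolute errors in quadrature:
  (δs)² = 3360;  (δb)² = 0.000196;  (δy)² = 0.0484
δS = √(3360) = 58.0
S = 745.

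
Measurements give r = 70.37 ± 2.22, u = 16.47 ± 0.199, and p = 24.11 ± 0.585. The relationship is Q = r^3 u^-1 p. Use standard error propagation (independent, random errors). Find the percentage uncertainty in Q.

9.84%

For a monomial Q ∝ r^3, u^-1, p, fractional errors add in quadrature:
  (3·δr/r)² = (3×0.0315)² = 0.00896;  (-1·δu/u)² = (-1×0.0121)² = 0.000146;  (1·δp/p)² = (1×0.0243)² = 0.000589
δQ/Q = √(0.00969) = 0.0984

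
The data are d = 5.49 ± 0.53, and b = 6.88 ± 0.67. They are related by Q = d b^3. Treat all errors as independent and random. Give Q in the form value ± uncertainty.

Relative error in a monomial: (δQ/Q)² = Σ (nᵢ · δxᵢ/xᵢ)².
  (1·δd/d)² = (1×0.0965)² = 0.00932;  (3·δb/b)² = (3×0.0974)² = 0.0854
δQ/Q = √(0.0947) = 0.308
Q = 1790, so δQ = 0.308 × 1790 = 550.

1790 ± 550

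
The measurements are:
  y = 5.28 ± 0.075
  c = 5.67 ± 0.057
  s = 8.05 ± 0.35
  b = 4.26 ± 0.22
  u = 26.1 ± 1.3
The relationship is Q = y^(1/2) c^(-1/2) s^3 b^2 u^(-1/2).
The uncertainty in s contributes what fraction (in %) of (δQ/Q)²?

(δQ/Q)² = (½·δy/y)² + (−½·δc/c)² + (3·δs/s)² + (2·δb/b)² + (−½·δu/u)²
  y term: (0.5×0.0142)² = 5.04e-05
  c term: (-0.5×0.0101)² = 2.53e-05
  s term: (3×0.0435)² = 0.0170
  b term: (2×0.0516)² = 0.0107
  u term: (-0.5×0.0498)² = 0.000620
Total = 0.0284. Share from s = 0.0170/0.0284 = 0.600.

60.0%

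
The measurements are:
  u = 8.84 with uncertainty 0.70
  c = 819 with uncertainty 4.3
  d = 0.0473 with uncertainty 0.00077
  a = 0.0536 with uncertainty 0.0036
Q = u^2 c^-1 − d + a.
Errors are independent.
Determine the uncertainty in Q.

0.0156

Let p = u^2·c^-1 = 0.0954. δp/p = √((2·δu/u)² + (-1·δc/c)²) = √(0.0251 + 2.76e-05) = 0.158, so δp = 0.0151.
Q = p − d + a: δQ = √(δp² + δd² + δa²) = √(0.000229 + 5.93e-07 + 1.3e-05) = 0.0156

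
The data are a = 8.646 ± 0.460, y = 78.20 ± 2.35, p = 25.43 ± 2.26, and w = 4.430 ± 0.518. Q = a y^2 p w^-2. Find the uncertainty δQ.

18000

Relative error in a monomial: (δQ/Q)² = Σ (nᵢ · δxᵢ/xᵢ)².
  (1·δa/a)² = (1×0.0532)² = 0.00283;  (2·δy/y)² = (2×0.0301)² = 0.00361;  (1·δp/p)² = (1×0.0889)² = 0.00790;  (-2·δw/w)² = (-2×0.117)² = 0.0547
δQ/Q = √(0.0690) = 0.263
Q = 68510, so δQ = 0.263 × 68510 = 18000.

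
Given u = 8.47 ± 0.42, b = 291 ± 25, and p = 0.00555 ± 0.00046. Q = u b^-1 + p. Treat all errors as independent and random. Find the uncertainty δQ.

0.00292

Let w = u·b^-1 = 0.0291. δw/w = √((1·δu/u)² + (-1·δb/b)²) = √(0.00246 + 0.00738) = 0.0992, so δw = 0.00289.
Q = w + p: δQ = √(δw² + δp²) = √(8.34e-06 + 2.12e-07) = 0.00292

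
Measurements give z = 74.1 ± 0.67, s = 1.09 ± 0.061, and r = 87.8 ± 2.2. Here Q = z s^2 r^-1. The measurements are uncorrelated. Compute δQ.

0.115

Products/powers → add relative errors in quadrature, weighted by exponent:
  (1·δz/z)² = (1×0.00904)² = 8.18e-05;  (2·δs/s)² = (2×0.0560)² = 0.0125;  (-1·δr/r)² = (-1×0.0251)² = 0.000628
δQ/Q = √(0.0132) = 0.115
Q = 1.00, so δQ = 0.115 × 1.00 = 0.115.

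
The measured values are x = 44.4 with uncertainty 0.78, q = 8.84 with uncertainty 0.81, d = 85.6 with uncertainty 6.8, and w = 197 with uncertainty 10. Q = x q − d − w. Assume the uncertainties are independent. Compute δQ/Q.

0.351

Let p = x·q = 392. δp/p = √((1·δx/x)² + (1·δq/q)²) = √(0.000309 + 0.00840) = 0.0933, so δp = 36.6.
Q = p − d − w: δQ = √(δp² + δd² + δw²) = √(1340 + 46.2 + 100) = 38.6
Q = 110, so δQ/Q = 38.6/110 = 0.351.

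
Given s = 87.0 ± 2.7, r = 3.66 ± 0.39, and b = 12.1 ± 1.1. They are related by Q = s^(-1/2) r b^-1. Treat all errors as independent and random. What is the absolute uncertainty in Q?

0.00457

Since Q is a product/quotient, work with relative uncertainties:
  (−½·δs/s)² = (-0.5×0.0310)² = 0.000241;  (1·δr/r)² = (1×0.107)² = 0.0114;  (-1·δb/b)² = (-1×0.0909)² = 0.00826
δQ/Q = √(0.0199) = 0.141
Q = 0.0324, so δQ = 0.141 × 0.0324 = 0.00457.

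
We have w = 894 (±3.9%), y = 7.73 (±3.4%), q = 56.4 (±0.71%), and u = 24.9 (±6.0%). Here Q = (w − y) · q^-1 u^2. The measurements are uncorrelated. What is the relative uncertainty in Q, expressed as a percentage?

12.6%

Let h = w − y = 886. δh = √(δw² + δy²) = √(1220 + 0.0691) = 34.9, so δh/h = 0.0393.
Q is then a monomial in h, q, u:
δQ/Q = √((δh/h)² + (-1·δq/q)² + (2·δu/u)²) = √(0.00155 + 5.04e-05 + 0.0144) = 0.126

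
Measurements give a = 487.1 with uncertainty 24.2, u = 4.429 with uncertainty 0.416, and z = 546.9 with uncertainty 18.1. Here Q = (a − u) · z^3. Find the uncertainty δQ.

Let w = a − u = 482.7. δw = √(δa² + δu²) = √(586 + 0.173) = 24.2, so δw/w = 0.0501.
Q is then a monomial in w, z:
δQ/Q = √((δw/w)² + (3·δz/z)²) = √(0.00251 + 0.00986) = 0.111
Q = 7.895e+10, so δQ = 0.111 × 7.895e+10 = 8.78e+09.

8.78e+09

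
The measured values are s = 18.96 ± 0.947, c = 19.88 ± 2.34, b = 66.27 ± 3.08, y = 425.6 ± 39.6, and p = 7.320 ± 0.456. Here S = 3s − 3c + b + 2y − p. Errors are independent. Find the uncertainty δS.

79.6

For a sum/difference, combine absolute errors in quadrature:
  (3·δs)² = 8.07;  (3·δc)² = 49.3;  (δb)² = 9.49;  (2·δy)² = 6270;  (δp)² = 0.208
δS = √(6340) = 79.6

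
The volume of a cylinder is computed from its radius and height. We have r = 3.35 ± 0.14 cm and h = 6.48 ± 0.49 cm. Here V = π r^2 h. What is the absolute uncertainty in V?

Since V is a product/quotient, work with relative uncertainties:
  (2·δr/r)² = (2×0.0418)² = 0.00699;  (1·δh/h)² = (1×0.0756)² = 0.00572
δV/V = √(0.0127) = 0.113
V = 228 cm^3, so δV = 0.113 × 228 = 25.8 cm^3.

25.8 cm^3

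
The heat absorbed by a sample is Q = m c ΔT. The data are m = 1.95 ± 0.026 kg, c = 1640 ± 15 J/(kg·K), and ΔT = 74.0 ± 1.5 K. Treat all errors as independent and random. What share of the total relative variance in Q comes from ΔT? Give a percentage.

61.1%

(δQ/Q)² = (1·δm/m)² + (1·δc/c)² + (1·δΔT/ΔT)²
  m term: (1×0.0133)² = 0.000178
  c term: (1×0.00915)² = 8.37e-05
  ΔT term: (1×0.0203)² = 0.000411
Total = 0.000672. Share from ΔT = 0.000411/0.000672 = 0.611.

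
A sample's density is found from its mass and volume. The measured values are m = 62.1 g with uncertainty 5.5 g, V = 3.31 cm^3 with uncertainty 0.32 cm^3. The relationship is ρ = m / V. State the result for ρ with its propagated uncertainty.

18.8 ± 2.46 g/cm^3

Since ρ is a product/quotient, work with relative uncertainties:
  (1·δm/m)² = (1×0.0886)² = 0.00784;  (-1·δV/V)² = (-1×0.0967)² = 0.00935
δρ/ρ = √(0.0172) = 0.131
ρ = 18.8 g/cm^3, so δρ = 0.131 × 18.8 = 2.46 g/cm^3.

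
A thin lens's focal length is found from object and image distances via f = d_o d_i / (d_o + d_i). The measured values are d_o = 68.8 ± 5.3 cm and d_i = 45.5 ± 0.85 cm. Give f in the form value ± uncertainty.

∂f/∂d_o = (d_i/(d_o+d_i))² = 0.158;  ∂f/∂d_i = (d_o/(d_o+d_i))² = 0.362
δf = √((∂f/∂d_o · δd_o)² + (∂f/∂d_i · δd_i)²) = √(0.705 + 0.0948) = 0.895 cm
f = 27.4 cm.

27.4 ± 0.895 cm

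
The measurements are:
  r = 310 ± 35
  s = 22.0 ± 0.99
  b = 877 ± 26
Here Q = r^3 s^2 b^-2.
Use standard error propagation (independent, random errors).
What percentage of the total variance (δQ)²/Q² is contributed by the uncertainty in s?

6.41%

(δQ/Q)² = (3·δr/r)² + (2·δs/s)² + (-2·δb/b)²
  r term: (3×0.113)² = 0.115
  s term: (2×0.0450)² = 0.00810
  b term: (-2×0.0296)² = 0.00352
Total = 0.126. Share from s = 0.00810/0.126 = 0.0641.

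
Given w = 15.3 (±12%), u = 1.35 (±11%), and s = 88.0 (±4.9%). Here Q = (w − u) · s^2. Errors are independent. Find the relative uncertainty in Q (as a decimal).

0.164

Let h = w − u = 14.0. δh = √(δw² + δu²) = √(3.37 + 0.0221) = 1.84, so δh/h = 0.132.
Q is then a monomial in h, s:
δQ/Q = √((δh/h)² + (2·δs/s)²) = √(0.0174 + 0.00960) = 0.164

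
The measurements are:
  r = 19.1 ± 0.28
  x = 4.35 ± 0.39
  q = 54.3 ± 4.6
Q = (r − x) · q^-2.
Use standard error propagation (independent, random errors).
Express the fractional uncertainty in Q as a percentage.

Let u = r − x = 14.8. δu = √(δr² + δx²) = √(0.0784 + 0.152) = 0.480, so δu/u = 0.0325.
Q is then a monomial in u, q:
δQ/Q = √((δu/u)² + (-2·δq/q)²) = √(0.00106 + 0.0287) = 0.173

17.3%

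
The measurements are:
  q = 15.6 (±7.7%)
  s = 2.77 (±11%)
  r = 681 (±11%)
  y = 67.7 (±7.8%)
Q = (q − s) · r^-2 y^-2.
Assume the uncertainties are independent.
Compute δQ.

Let u = q − s = 12.8. δu = √(δq² + δs²) = √(1.44 + 0.0928) = 1.24, so δu/u = 0.0966.
Q is then a monomial in u, r, y:
δQ/Q = √((δu/u)² + (-2·δr/r)² + (-2·δy/y)²) = √(0.00933 + 0.0484 + 0.0243) = 0.286
Q = 6.04e-09, so δQ = 0.286 × 6.04e-09 = 1.73e-09.

1.73e-09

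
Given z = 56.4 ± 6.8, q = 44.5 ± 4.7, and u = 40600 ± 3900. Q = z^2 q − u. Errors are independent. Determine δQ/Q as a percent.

37.1%

Let p = z^2·q = 1.42e+05. δp/p = √((2·δz/z)² + (1·δq/q)²) = √(0.0581 + 0.0112) = 0.263, so δp = 37300.
Q = p − u: δQ = √(δp² + δu²) = √(1.39e+09 + 1.52e+07) = 37500
Q = 1.01e+05, so δQ/Q = 37500/1.01e+05 = 0.371.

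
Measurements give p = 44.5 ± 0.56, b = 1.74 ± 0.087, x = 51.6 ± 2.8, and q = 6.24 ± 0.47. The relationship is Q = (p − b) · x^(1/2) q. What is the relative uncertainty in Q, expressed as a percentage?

Let u = p − b = 42.8. δu = √(δp² + δb²) = √(0.314 + 0.00757) = 0.567, so δu/u = 0.0133.
Q is then a monomial in u, x, q:
δQ/Q = √((δu/u)² + (½·δx/x)² + (1·δq/q)²) = √(0.000176 + 0.000736 + 0.00567) = 0.0811

8.11%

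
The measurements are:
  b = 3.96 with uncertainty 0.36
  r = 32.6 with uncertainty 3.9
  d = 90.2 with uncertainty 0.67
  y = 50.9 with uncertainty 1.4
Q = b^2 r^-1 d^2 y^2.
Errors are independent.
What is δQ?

For a monomial Q ∝ b^2, r^-1, d^2, y^2, fractional errors add in quadrature:
  (2·δb/b)² = (2×0.0909)² = 0.0331;  (-1·δr/r)² = (-1×0.120)² = 0.0143;  (2·δd/d)² = (2×0.00743)² = 0.000221;  (2·δy/y)² = (2×0.0275)² = 0.00303
δQ/Q = √(0.0506) = 0.225
Q = 1.01e+07, so δQ = 0.225 × 1.01e+07 = 2.28e+06.

2.28e+06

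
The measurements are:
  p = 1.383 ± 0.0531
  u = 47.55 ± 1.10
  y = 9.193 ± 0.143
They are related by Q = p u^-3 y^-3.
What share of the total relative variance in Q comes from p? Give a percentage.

17.4%

(δQ/Q)² = (1·δp/p)² + (-3·δu/u)² + (-3·δy/y)²
  p term: (1×0.0384)² = 0.00147
  u term: (-3×0.0231)² = 0.00482
  y term: (-3×0.0156)² = 0.00218
Total = 0.00847. Share from p = 0.00147/0.00847 = 0.174.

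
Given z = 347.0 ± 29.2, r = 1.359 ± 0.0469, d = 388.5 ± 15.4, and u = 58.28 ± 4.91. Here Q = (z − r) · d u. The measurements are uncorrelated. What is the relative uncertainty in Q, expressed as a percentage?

12.6%

Let w = z − r = 345.6. δw = √(δz² + δr²) = √(853 + 0.00220) = 29.2, so δw/w = 0.0845.
Q is then a monomial in w, d, u:
δQ/Q = √((δw/w)² + (1·δd/d)² + (1·δu/u)²) = √(0.00714 + 0.00157 + 0.00710) = 0.126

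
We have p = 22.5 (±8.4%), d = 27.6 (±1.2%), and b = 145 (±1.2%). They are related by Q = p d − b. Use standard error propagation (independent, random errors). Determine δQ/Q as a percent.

Let w = p·d = 621. δw/w = √((1·δp/p)² + (1·δd/d)²) = √(0.00706 + 0.000144) = 0.0849, so δw = 52.7.
Q = w − b: δQ = √(δw² + δb²) = √(2780 + 3.03) = 52.7
Q = 476, so δQ/Q = 52.7/476 = 0.111.

11.1%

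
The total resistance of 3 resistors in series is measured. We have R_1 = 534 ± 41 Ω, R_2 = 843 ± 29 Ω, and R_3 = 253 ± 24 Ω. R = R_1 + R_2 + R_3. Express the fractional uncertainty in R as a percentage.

3.41%

For a sum/difference, combine absolute errors in quadrature:
  (δR_1)² = 1680;  (δR_2)² = 841;  (δR_3)² = 576
δR = √(3100) = 55.7 Ω
R = 1630 Ω, so δR/R = 55.7/1630 = 0.0341.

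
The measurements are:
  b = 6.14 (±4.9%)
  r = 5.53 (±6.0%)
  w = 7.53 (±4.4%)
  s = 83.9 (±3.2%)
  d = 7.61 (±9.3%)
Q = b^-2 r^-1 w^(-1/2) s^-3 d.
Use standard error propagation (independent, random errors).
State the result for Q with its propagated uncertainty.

Q is a product of powers, so relative uncertainties combine in quadrature:
  (-2·δb/b)² = (-2×0.0490)² = 0.00960;  (-1·δr/r)² = (-1×0.0600)² = 0.00360;  (−½·δw/w)² = (-0.5×0.0440)² = 0.000484;  (-3·δs/s)² = (-3×0.0320)² = 0.00922;  (1·δd/d)² = (1×0.0930)² = 0.00865
δQ/Q = √(0.0316) = 0.178
Q = 2.25e-08, so δQ = 0.178 × 2.25e-08 = 4e-09.

(2.25 ± 0.400) × 10^-8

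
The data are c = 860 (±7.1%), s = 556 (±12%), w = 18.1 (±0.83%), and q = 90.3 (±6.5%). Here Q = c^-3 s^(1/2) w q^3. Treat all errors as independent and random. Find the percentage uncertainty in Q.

29.5%

Each factor contributes (exponent × relative error)² to (δQ/Q)²:
  (-3·δc/c)² = (-3×0.0710)² = 0.0454;  (½·δs/s)² = (0.5×0.120)² = 0.00360;  (1·δw/w)² = (1×0.00830)² = 6.89e-05;  (3·δq/q)² = (3×0.0650)² = 0.0380
δQ/Q = √(0.0871) = 0.295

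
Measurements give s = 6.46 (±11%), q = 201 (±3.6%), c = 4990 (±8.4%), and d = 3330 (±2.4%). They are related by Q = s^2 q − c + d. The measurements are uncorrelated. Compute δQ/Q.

Let p = s^2·q = 8390. δp/p = √((2·δs/s)² + (1·δq/q)²) = √(0.0484 + 0.00130) = 0.223, so δp = 1870.
Q = p − c + d: δQ = √(δp² + δc² + δd²) = √(3.5e+06 + 1.76e+05 + 6390) = 1920
Q = 6730, so δQ/Q = 1920/6730 = 0.285.

0.285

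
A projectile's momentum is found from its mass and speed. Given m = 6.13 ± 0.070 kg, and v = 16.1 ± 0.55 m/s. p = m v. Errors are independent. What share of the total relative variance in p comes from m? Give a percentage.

(δp/p)² = (1·δm/m)² + (1·δv/v)²
  m term: (1×0.0114)² = 0.000130
  v term: (1×0.0342)² = 0.00117
Total = 0.00130. Share from m = 0.000130/0.00130 = 0.101.

10.1%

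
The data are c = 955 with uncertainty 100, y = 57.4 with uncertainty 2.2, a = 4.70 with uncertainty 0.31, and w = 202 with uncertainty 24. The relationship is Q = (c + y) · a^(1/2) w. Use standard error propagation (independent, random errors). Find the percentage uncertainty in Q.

Let u = c + y = 1010. δu = √(δc² + δy²) = √(10000 + 4.84) = 100, so δu/u = 0.0988.
Q is then a monomial in u, a, w:
δQ/Q = √((δu/u)² + (½·δa/a)² + (1·δw/w)²) = √(0.00976 + 0.00109 + 0.0141) = 0.158

15.8%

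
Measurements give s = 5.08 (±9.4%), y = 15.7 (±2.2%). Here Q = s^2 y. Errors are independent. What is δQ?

76.7

Relative error in a monomial: (δQ/Q)² = Σ (nᵢ · δxᵢ/xᵢ)².
  (2·δs/s)² = (2×0.0940)² = 0.0353;  (1·δy/y)² = (1×0.0220)² = 0.000484
δQ/Q = √(0.0358) = 0.189
Q = 405, so δQ = 0.189 × 405 = 76.7.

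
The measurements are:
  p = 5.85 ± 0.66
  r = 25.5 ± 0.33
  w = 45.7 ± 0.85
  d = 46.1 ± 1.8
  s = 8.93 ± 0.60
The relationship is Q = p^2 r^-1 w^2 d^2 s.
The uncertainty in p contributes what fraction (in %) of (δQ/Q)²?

(δQ/Q)² = (2·δp/p)² + (-1·δr/r)² + (2·δw/w)² + (2·δd/d)² + (1·δs/s)²
  p term: (2×0.113)² = 0.0509
  r term: (-1×0.0129)² = 0.000167
  w term: (2×0.0186)² = 0.00138
  d term: (2×0.0390)² = 0.00610
  s term: (1×0.0672)² = 0.00451
Total = 0.0631. Share from p = 0.0509/0.0631 = 0.807.

80.7%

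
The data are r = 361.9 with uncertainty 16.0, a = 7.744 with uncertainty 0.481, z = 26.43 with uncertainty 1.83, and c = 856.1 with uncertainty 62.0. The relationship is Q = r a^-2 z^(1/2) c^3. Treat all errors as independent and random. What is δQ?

4.99e+09

Each factor contributes (exponent × relative error)² to (δQ/Q)²:
  (1·δr/r)² = (1×0.0442)² = 0.00195;  (-2·δa/a)² = (-2×0.0621)² = 0.0154;  (½·δz/z)² = (0.5×0.0692)² = 0.00120;  (3·δc/c)² = (3×0.0724)² = 0.0472
δQ/Q = √(0.0658) = 0.256
Q = 1.947e+10, so δQ = 0.256 × 1.947e+10 = 4.99e+09.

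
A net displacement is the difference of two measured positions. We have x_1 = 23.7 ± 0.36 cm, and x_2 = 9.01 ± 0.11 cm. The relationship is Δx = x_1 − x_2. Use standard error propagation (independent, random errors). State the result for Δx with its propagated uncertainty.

14.7 ± 0.376 cm

For a sum/difference, combine absolute errors in quadrature:
  (δx_1)² = 0.130;  (δx_2)² = 0.0121
δΔx = √(0.142) = 0.376 cm
Δx = 14.7 cm.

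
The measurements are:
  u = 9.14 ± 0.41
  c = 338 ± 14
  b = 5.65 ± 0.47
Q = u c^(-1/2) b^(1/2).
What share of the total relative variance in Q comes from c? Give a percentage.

(δQ/Q)² = (1·δu/u)² + (−½·δc/c)² + (½·δb/b)²
  u term: (1×0.0449)² = 0.00201
  c term: (-0.5×0.0414)² = 0.000429
  b term: (0.5×0.0832)² = 0.00173
Total = 0.00417. Share from c = 0.000429/0.00417 = 0.103.

10.3%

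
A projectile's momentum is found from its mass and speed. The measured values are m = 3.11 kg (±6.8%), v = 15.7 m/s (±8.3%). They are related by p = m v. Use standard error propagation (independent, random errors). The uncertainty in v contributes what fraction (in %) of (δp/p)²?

59.8%

(δp/p)² = (1·δm/m)² + (1·δv/v)²
  m term: (1×0.0680)² = 0.00462
  v term: (1×0.0830)² = 0.00689
Total = 0.0115. Share from v = 0.00689/0.0115 = 0.598.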